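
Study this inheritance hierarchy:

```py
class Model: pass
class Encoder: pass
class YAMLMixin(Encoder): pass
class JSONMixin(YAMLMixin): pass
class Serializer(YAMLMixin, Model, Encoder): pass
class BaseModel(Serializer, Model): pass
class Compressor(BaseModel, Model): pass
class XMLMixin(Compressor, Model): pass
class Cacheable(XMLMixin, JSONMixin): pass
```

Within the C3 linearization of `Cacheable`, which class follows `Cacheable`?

XMLMixin

L[Cacheable] = Cacheable + merge(L[XMLMixin], L[JSONMixin], [XMLMixin JSONMixin])
  take XMLMixin:  [XMLMixin Compressor BaseModel Serializer YAMLMixin Model Encoder object] + [JSONMixin YAMLMixin Encoder object] + [XMLMixin JSONMixin]
  take Compressor:  [Compressor BaseModel Serializer YAMLMixin Model Encoder object] + [JSONMixin YAMLMixin Encoder object] + [JSONMixin]
  take BaseModel:  [BaseModel Serializer YAMLMixin Model Encoder object] + [JSONMixin YAMLMixin Encoder object] + [JSONMixin]
  take Serializer:  [Serializer YAMLMixin Model Encoder object] + [JSONMixin YAMLMixin Encoder object] + [JSONMixin]
  take JSONMixin:  [YAMLMixin Model Encoder object] + [JSONMixin YAMLMixin Encoder object] + [JSONMixin]
  take YAMLMixin:  [YAMLMixin Model Encoder object] + [YAMLMixin Encoder object]
  take Model:  [Model Encoder object] + [Encoder object]
  take Encoder:  [Encoder object] + [Encoder object]
  take object:  [object] + [object]
MRO: Cacheable XMLMixin Compressor BaseModel Serializer JSONMixin YAMLMixin Model Encoder object
Cacheable is at position 0; next is XMLMixin.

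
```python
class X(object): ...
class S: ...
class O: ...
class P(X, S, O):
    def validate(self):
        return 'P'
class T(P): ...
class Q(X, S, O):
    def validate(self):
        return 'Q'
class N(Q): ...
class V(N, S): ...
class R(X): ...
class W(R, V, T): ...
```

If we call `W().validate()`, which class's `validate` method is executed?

Q

L[W] = W + merge(L[R], L[V], L[T], [R V T])
  take R:  [R X object] + [V N Q X S O object] + [T P X S O object] + [R V T]
  take V:  [X object] + [V N Q X S O object] + [T P X S O object] + [V T]
  take N:  [X object] + [N Q X S O object] + [T P X S O object] + [T]
  take Q:  [X object] + [Q X S O object] + [T P X S O object] + [T]
  take T:  [X object] + [X S O object] + [T P X S O object] + [T]
  take P:  [X object] + [X S O object] + [P X S O object]
  take X:  [X object] + [X S O object] + [X S O object]
  take S:  [object] + [S O object] + [S O object]
  take O:  [object] + [O object] + [O object]
  take object:  [object] + [object] + [object]
MRO: W R V N Q T P X S O object
validate is defined in: P, Q. First along the MRO is Q.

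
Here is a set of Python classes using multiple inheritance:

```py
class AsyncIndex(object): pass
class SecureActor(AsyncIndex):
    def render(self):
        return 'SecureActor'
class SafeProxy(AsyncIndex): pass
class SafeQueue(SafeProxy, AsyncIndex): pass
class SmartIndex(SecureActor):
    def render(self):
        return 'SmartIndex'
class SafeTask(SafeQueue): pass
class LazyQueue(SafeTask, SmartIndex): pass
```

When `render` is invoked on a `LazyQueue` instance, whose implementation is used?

L[LazyQueue] = LazyQueue + merge(L[SafeTask], L[SmartIndex], [SafeTask SmartIndex])
  take SafeTask:  [SafeTask SafeQueue SafeProxy AsyncIndex object] + [SmartIndex SecureActor AsyncIndex object] + [SafeTask SmartIndex]
  take SafeQueue:  [SafeQueue SafeProxy AsyncIndex object] + [SmartIndex SecureActor AsyncIndex object] + [SmartIndex]
  take SafeProxy:  [SafeProxy AsyncIndex object] + [SmartIndex SecureActor AsyncIndex object] + [SmartIndex]
  take SmartIndex:  [AsyncIndex object] + [SmartIndex SecureActor AsyncIndex object] + [SmartIndex]
  take SecureActor:  [AsyncIndex object] + [SecureActor AsyncIndex object]
  take AsyncIndex:  [AsyncIndex object] + [AsyncIndex object]
  take object:  [object] + [object]
MRO: LazyQueue SafeTask SafeQueue SafeProxy SmartIndex SecureActor AsyncIndex object
render is defined in: SecureActor, SmartIndex. First along the MRO is SmartIndex.

SmartIndex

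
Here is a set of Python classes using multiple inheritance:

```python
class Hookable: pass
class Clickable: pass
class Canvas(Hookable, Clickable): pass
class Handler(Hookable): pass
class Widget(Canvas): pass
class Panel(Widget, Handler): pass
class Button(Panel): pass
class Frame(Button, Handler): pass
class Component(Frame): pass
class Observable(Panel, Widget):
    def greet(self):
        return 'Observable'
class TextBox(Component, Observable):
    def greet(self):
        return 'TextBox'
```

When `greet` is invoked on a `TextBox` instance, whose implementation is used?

L[TextBox] = TextBox + merge(L[Component], L[Observable], [Component Observable])
  take Component:  [Component Frame Button Panel Widget Canvas Handler Hookable Clickable object] + [Observable Panel Widget Canvas Handler Hookable Clickable object] + [Component Observable]
  take Frame:  [Frame Button Panel Widget Canvas Handler Hookable Clickable object] + [Observable Panel Widget Canvas Handler Hookable Clickable object] + [Observable]
  take Button:  [Button Panel Widget Canvas Handler Hookable Clickable object] + [Observable Panel Widget Canvas Handler Hookable Clickable object] + [Observable]
  take Observable:  [Panel Widget Canvas Handler Hookable Clickable object] + [Observable Panel Widget Canvas Handler Hookable Clickable object] + [Observable]
  take Panel:  [Panel Widget Canvas Handler Hookable Clickable object] + [Panel Widget Canvas Handler Hookable Clickable object]
  take Widget:  [Widget Canvas Handler Hookable Clickable object] + [Widget Canvas Handler Hookable Clickable object]
  take Canvas:  [Canvas Handler Hookable Clickable object] + [Canvas Handler Hookable Clickable object]
  take Handler:  [Handler Hookable Clickable object] + [Handler Hookable Clickable object]
  take Hookable:  [Hookable Clickable object] + [Hookable Clickable object]
  take Clickable:  [Clickable object] + [Clickable object]
  take object:  [object] + [object]
MRO: TextBox Component Frame Button Observable Panel Widget Canvas Handler Hookable Clickable object
greet is defined in: Observable, TextBox. First along the MRO is TextBox.

TextBox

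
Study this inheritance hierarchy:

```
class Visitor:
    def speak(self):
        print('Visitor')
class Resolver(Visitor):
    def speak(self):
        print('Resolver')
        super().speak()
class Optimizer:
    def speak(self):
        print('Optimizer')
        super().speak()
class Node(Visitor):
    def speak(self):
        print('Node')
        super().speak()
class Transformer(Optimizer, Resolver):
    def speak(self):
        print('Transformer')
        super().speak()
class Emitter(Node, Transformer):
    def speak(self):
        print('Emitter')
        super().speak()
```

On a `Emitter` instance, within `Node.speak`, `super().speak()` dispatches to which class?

L[Emitter] = Emitter + merge(L[Node], L[Transformer], [Node Transformer])
  take Node:  [Node Visitor object] + [Transformer Optimizer Resolver Visitor object] + [Node Transformer]
  take Transformer:  [Visitor object] + [Transformer Optimizer Resolver Visitor object] + [Transformer]
  take Optimizer:  [Visitor object] + [Optimizer Resolver Visitor object]
  take Resolver:  [Visitor object] + [Resolver Visitor object]
  take Visitor:  [Visitor object] + [Visitor object]
  take object:  [object] + [object]
MRO: Emitter Node Transformer Optimizer Resolver Visitor object
super() in Node.speak on a Emitter instance goes to the class after Node in Emitter's MRO: Transformer.

Transformer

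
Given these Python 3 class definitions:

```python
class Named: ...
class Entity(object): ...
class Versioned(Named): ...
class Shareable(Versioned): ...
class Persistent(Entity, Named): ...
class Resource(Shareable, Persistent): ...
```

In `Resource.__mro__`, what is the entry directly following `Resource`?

Shareable

L[Resource] = Resource + merge(L[Shareable], L[Persistent], [Shareable Persistent])
  take Shareable:  [Shareable Versioned Named object] + [Persistent Entity Named object] + [Shareable Persistent]
  take Versioned:  [Versioned Named object] + [Persistent Entity Named object] + [Persistent]
  take Persistent:  [Named object] + [Persistent Entity Named object] + [Persistent]
  take Entity:  [Named object] + [Entity Named object]
  take Named:  [Named object] + [Named object]
  take object:  [object] + [object]
MRO: Resource Shareable Versioned Persistent Entity Named object
Resource is at position 0; next is Shareable.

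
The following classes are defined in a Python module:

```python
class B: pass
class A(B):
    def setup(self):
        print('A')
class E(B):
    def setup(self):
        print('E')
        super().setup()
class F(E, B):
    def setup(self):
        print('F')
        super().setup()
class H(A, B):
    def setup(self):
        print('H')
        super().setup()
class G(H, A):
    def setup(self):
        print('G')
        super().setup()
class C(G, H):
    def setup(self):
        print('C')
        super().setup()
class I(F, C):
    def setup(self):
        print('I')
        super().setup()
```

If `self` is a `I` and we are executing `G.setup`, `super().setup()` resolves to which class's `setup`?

L[I] = I + merge(L[F], L[C], [F C])
  take F:  [F E B object] + [C G H A B object] + [F C]
  take E:  [E B object] + [C G H A B object] + [C]
  take C:  [B object] + [C G H A B object] + [C]
  take G:  [B object] + [G H A B object]
  take H:  [B object] + [H A B object]
  take A:  [B object] + [A B object]
  take B:  [B object] + [B object]
  take object:  [object] + [object]
MRO: I F E C G H A B object
super() in G.setup on a I instance goes to the class after G in I's MRO: H.

H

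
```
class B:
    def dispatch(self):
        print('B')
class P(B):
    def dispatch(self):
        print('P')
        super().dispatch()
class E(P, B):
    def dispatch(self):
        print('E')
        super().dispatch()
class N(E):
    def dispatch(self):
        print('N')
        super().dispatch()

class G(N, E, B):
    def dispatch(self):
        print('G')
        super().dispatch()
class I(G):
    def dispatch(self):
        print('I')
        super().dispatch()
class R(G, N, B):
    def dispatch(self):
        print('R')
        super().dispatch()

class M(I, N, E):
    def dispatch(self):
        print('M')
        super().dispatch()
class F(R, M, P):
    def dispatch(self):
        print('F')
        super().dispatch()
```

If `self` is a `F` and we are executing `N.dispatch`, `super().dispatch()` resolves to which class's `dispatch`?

L[F] = F + merge(L[R], L[M], L[P], [R M P])
  take R:  [R G N E P B object] + [M I G N E P B object] + [P B object] + [R M P]
  take M:  [G N E P B object] + [M I G N E P B object] + [P B object] + [M P]
  take I:  [G N E P B object] + [I G N E P B object] + [P B object] + [P]
  take G:  [G N E P B object] + [G N E P B object] + [P B object] + [P]
  take N:  [N E P B object] + [N E P B object] + [P B object] + [P]
  take E:  [E P B object] + [E P B object] + [P B object] + [P]
  take P:  [P B object] + [P B object] + [P B object] + [P]
  take B:  [B object] + [B object] + [B object]
  take object:  [object] + [object] + [object]
MRO: F R M I G N E P B object
super() in N.dispatch on a F instance goes to the class after N in F's MRO: E.

E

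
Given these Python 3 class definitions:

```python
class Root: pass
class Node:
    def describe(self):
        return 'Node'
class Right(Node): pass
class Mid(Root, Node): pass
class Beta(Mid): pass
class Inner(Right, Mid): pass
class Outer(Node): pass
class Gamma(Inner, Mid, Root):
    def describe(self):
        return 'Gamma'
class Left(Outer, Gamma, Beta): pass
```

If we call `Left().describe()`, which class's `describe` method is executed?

L[Left] = Left + merge(L[Outer], L[Gamma], L[Beta], [Outer Gamma Beta])
  take Outer:  [Outer Node object] + [Gamma Inner Right Mid Root Node object] + [Beta Mid Root Node object] + [Outer Gamma Beta]
  take Gamma:  [Node object] + [Gamma Inner Right Mid Root Node object] + [Beta Mid Root Node object] + [Gamma Beta]
  take Inner:  [Node object] + [Inner Right Mid Root Node object] + [Beta Mid Root Node object] + [Beta]
  take Right:  [Node object] + [Right Mid Root Node object] + [Beta Mid Root Node object] + [Beta]
  take Beta:  [Node object] + [Mid Root Node object] + [Beta Mid Root Node object] + [Beta]
  take Mid:  [Node object] + [Mid Root Node object] + [Mid Root Node object]
  take Root:  [Node object] + [Root Node object] + [Root Node object]
  take Node:  [Node object] + [Node object] + [Node object]
  take object:  [object] + [object] + [object]
MRO: Left Outer Gamma Inner Right Beta Mid Root Node object
describe is defined in: Gamma, Node. First along the MRO is Gamma.

Gamma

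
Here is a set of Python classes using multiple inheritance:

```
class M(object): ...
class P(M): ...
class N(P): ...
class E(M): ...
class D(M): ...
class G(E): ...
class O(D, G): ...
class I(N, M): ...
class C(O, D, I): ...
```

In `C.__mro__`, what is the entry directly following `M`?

L[C] = C + merge(L[O], L[D], L[I], [O D I])
  take O:  [O D G E M object] + [D M object] + [I N P M object] + [O D I]
  take D:  [D G E M object] + [D M object] + [I N P M object] + [D I]
  take G:  [G E M object] + [M object] + [I N P M object] + [I]
  take E:  [E M object] + [M object] + [I N P M object] + [I]
  take I:  [M object] + [M object] + [I N P M object] + [I]
  take N:  [M object] + [M object] + [N P M object]
  take P:  [M object] + [M object] + [P M object]
  take M:  [M object] + [M object] + [M object]
  take object:  [object] + [object] + [object]
MRO: C O D G E I N P M object
M is at position 8; next is object.

object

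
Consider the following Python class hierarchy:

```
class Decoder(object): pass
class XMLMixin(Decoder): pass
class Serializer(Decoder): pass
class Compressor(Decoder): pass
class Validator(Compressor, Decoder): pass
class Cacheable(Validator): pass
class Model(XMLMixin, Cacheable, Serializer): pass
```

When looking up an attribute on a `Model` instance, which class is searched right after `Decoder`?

object

L[Model] = Model + merge(L[XMLMixin], L[Cacheable], L[Serializer], [XMLMixin Cacheable Serializer])
  take XMLMixin:  [XMLMixin Decoder object] + [Cacheable Validator Compressor Decoder object] + [Serializer Decoder object] + [XMLMixin Cacheable Serializer]
  take Cacheable:  [Decoder object] + [Cacheable Validator Compressor Decoder object] + [Serializer Decoder object] + [Cacheable Serializer]
  take Validator:  [Decoder object] + [Validator Compressor Decoder object] + [Serializer Decoder object] + [Serializer]
  take Compressor:  [Decoder object] + [Compressor Decoder object] + [Serializer Decoder object] + [Serializer]
  take Serializer:  [Decoder object] + [Decoder object] + [Serializer Decoder object] + [Serializer]
  take Decoder:  [Decoder object] + [Decoder object] + [Decoder object]
  take object:  [object] + [object] + [object]
MRO: Model XMLMixin Cacheable Validator Compressor Serializer Decoder object
Decoder is at position 6; next is object.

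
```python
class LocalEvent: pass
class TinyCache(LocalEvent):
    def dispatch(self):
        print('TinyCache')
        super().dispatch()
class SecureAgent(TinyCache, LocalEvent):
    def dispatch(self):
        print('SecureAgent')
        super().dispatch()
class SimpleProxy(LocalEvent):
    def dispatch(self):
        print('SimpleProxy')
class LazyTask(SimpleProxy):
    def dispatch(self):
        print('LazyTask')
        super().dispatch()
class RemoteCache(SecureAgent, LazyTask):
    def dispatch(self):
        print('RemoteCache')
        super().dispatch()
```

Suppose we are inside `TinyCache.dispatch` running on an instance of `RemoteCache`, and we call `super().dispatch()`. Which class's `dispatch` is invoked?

LazyTask

L[RemoteCache] = RemoteCache + merge(L[SecureAgent], L[LazyTask], [SecureAgent LazyTask])
  take SecureAgent:  [SecureAgent TinyCache LocalEvent object] + [LazyTask SimpleProxy LocalEvent object] + [SecureAgent LazyTask]
  take TinyCache:  [TinyCache LocalEvent object] + [LazyTask SimpleProxy LocalEvent object] + [LazyTask]
  take LazyTask:  [LocalEvent object] + [LazyTask SimpleProxy LocalEvent object] + [LazyTask]
  take SimpleProxy:  [LocalEvent object] + [SimpleProxy LocalEvent object]
  take LocalEvent:  [LocalEvent object] + [LocalEvent object]
  take object:  [object] + [object]
MRO: RemoteCache SecureAgent TinyCache LazyTask SimpleProxy LocalEvent object
super() in TinyCache.dispatch on a RemoteCache instance goes to the class after TinyCache in RemoteCache's MRO: LazyTask.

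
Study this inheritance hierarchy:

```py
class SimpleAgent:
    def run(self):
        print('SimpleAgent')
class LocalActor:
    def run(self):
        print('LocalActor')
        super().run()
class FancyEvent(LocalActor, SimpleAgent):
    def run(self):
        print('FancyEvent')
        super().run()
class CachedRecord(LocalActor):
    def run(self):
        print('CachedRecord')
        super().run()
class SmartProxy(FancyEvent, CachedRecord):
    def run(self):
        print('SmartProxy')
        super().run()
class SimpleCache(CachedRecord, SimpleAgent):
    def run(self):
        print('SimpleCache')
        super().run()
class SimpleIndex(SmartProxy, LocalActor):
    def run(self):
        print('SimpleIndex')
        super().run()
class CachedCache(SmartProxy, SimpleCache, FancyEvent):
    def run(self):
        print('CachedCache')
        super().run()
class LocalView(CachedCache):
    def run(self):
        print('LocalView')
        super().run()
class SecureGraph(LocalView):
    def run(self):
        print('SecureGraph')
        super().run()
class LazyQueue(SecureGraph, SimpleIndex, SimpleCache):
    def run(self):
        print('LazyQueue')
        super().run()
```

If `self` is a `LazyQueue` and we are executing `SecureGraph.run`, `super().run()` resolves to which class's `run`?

L[LazyQueue] = LazyQueue + merge(L[SecureGraph], L[SimpleIndex], L[SimpleCache], [SecureGraph SimpleIndex SimpleCache])
  take SecureGraph:  [SecureGraph LocalView CachedCache SmartProxy SimpleCache FancyEvent CachedRecord LocalActor SimpleAgent object] + [SimpleIndex SmartProxy FancyEvent CachedRecord LocalActor SimpleAgent object] + [SimpleCache CachedRecord LocalActor SimpleAgent object] + [SecureGraph SimpleIndex SimpleCache]
  take LocalView:  [LocalView CachedCache SmartProxy SimpleCache FancyEvent CachedRecord LocalActor SimpleAgent object] + [SimpleIndex SmartProxy FancyEvent CachedRecord LocalActor SimpleAgent object] + [SimpleCache CachedRecord LocalActor SimpleAgent object] + [SimpleIndex SimpleCache]
  take CachedCache:  [CachedCache SmartProxy SimpleCache FancyEvent CachedRecord LocalActor SimpleAgent object] + [SimpleIndex SmartProxy FancyEvent CachedRecord LocalActor SimpleAgent object] + [SimpleCache CachedRecord LocalActor SimpleAgent object] + [SimpleIndex SimpleCache]
  take SimpleIndex:  [SmartProxy SimpleCache FancyEvent CachedRecord LocalActor SimpleAgent object] + [SimpleIndex SmartProxy FancyEvent CachedRecord LocalActor SimpleAgent object] + [SimpleCache CachedRecord LocalActor SimpleAgent object] + [SimpleIndex SimpleCache]
  take SmartProxy:  [SmartProxy SimpleCache FancyEvent CachedRecord LocalActor SimpleAgent object] + [SmartProxy FancyEvent CachedRecord LocalActor SimpleAgent object] + [SimpleCache CachedRecord LocalActor SimpleAgent object] + [SimpleCache]
  take SimpleCache:  [SimpleCache FancyEvent CachedRecord LocalActor SimpleAgent object] + [FancyEvent CachedRecord LocalActor SimpleAgent object] + [SimpleCache CachedRecord LocalActor SimpleAgent object] + [SimpleCache]
  take FancyEvent:  [FancyEvent CachedRecord LocalActor SimpleAgent object] + [FancyEvent CachedRecord LocalActor SimpleAgent object] + [CachedRecord LocalActor SimpleAgent object]
  take CachedRecord:  [CachedRecord LocalActor SimpleAgent object] + [CachedRecord LocalActor SimpleAgent object] + [CachedRecord LocalActor SimpleAgent object]
  take LocalActor:  [LocalActor SimpleAgent object] + [LocalActor SimpleAgent object] + [LocalActor SimpleAgent object]
  take SimpleAgent:  [SimpleAgent object] + [SimpleAgent object] + [SimpleAgent object]
  take object:  [object] + [object] + [object]
MRO: LazyQueue SecureGraph LocalView CachedCache SimpleIndex SmartProxy SimpleCache FancyEvent CachedRecord LocalActor SimpleAgent object
super() in SecureGraph.run on a LazyQueue instance goes to the class after SecureGraph in LazyQueue's MRO: LocalView.

LocalView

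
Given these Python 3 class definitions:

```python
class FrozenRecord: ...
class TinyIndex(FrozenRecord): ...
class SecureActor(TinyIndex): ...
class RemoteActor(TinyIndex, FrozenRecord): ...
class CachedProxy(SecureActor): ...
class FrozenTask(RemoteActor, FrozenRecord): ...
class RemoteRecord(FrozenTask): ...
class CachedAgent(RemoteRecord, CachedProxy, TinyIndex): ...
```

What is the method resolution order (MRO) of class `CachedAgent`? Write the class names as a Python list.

L[CachedAgent] = CachedAgent + merge(L[RemoteRecord], L[CachedProxy], L[TinyIndex], [RemoteRecord CachedProxy TinyIndex])
  take RemoteRecord:  [RemoteRecord FrozenTask RemoteActor TinyIndex FrozenRecord object] + [CachedProxy SecureActor TinyIndex FrozenRecord object] + [TinyIndex FrozenRecord object] + [RemoteRecord CachedProxy TinyIndex]
  take FrozenTask:  [FrozenTask RemoteActor TinyIndex FrozenRecord object] + [CachedProxy SecureActor TinyIndex FrozenRecord object] + [TinyIndex FrozenRecord object] + [CachedProxy TinyIndex]
  take RemoteActor:  [RemoteActor TinyIndex FrozenRecord object] + [CachedProxy SecureActor TinyIndex FrozenRecord object] + [TinyIndex FrozenRecord object] + [CachedProxy TinyIndex]
  take CachedProxy:  [TinyIndex FrozenRecord object] + [CachedProxy SecureActor TinyIndex FrozenRecord object] + [TinyIndex FrozenRecord object] + [CachedProxy TinyIndex]
  take SecureActor:  [TinyIndex FrozenRecord object] + [SecureActor TinyIndex FrozenRecord object] + [TinyIndex FrozenRecord object] + [TinyIndex]
  take TinyIndex:  [TinyIndex FrozenRecord object] + [TinyIndex FrozenRecord object] + [TinyIndex FrozenRecord object] + [TinyIndex]
  take FrozenRecord:  [FrozenRecord object] + [FrozenRecord object] + [FrozenRecord object]
  take object:  [object] + [object] + [object]

[CachedAgent, RemoteRecord, FrozenTask, RemoteActor, CachedProxy, SecureActor, TinyIndex, FrozenRecord, object]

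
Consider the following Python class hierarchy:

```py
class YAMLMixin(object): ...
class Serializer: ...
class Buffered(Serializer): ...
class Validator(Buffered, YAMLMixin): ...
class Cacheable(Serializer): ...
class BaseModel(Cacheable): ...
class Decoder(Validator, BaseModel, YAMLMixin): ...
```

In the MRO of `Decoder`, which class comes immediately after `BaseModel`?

L[Decoder] = Decoder + merge(L[Validator], L[BaseModel], L[YAMLMixin], [Validator BaseModel YAMLMixin])
  take Validator:  [Validator Buffered Serializer YAMLMixin object] + [BaseModel Cacheable Serializer object] + [YAMLMixin object] + [Validator BaseModel YAMLMixin]
  take Buffered:  [Buffered Serializer YAMLMixin object] + [BaseModel Cacheable Serializer object] + [YAMLMixin object] + [BaseModel YAMLMixin]
  take BaseModel:  [Serializer YAMLMixin object] + [BaseModel Cacheable Serializer object] + [YAMLMixin object] + [BaseModel YAMLMixin]
  take Cacheable:  [Serializer YAMLMixin object] + [Cacheable Serializer object] + [YAMLMixin object] + [YAMLMixin]
  take Serializer:  [Serializer YAMLMixin object] + [Serializer object] + [YAMLMixin object] + [YAMLMixin]
  take YAMLMixin:  [YAMLMixin object] + [object] + [YAMLMixin object] + [YAMLMixin]
  take object:  [object] + [object] + [object]
MRO: Decoder Validator Buffered BaseModel Cacheable Serializer YAMLMixin object
BaseModel is at position 3; next is Cacheable.

Cacheable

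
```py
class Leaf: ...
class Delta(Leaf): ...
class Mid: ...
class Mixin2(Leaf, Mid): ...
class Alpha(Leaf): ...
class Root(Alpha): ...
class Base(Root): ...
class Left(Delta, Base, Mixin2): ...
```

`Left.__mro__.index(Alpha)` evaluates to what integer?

4

L[Left] = Left + merge(L[Delta], L[Base], L[Mixin2], [Delta Base Mixin2])
  take Delta:  [Delta Leaf object] + [Base Root Alpha Leaf object] + [Mixin2 Leaf Mid object] + [Delta Base Mixin2]
  take Base:  [Leaf object] + [Base Root Alpha Leaf object] + [Mixin2 Leaf Mid object] + [Base Mixin2]
  take Root:  [Leaf object] + [Root Alpha Leaf object] + [Mixin2 Leaf Mid object] + [Mixin2]
  take Alpha:  [Leaf object] + [Alpha Leaf object] + [Mixin2 Leaf Mid object] + [Mixin2]
  take Mixin2:  [Leaf object] + [Leaf object] + [Mixin2 Leaf Mid object] + [Mixin2]
  take Leaf:  [Leaf object] + [Leaf object] + [Leaf Mid object]
  take Mid:  [object] + [object] + [Mid object]
  take object:  [object] + [object] + [object]
MRO: Left Delta Base Root Alpha Mixin2 Leaf Mid object
Alpha sits at index 4.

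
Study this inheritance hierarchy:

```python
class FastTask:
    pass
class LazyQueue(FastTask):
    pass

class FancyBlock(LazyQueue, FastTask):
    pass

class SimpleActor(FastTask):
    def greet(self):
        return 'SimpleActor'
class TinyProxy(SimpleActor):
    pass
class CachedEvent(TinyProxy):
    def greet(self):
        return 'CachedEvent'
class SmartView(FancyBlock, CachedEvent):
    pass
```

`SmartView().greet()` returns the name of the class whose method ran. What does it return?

CachedEvent

L[SmartView] = SmartView + merge(L[FancyBlock], L[CachedEvent], [FancyBlock CachedEvent])
  take FancyBlock:  [FancyBlock LazyQueue FastTask object] + [CachedEvent TinyProxy SimpleActor FastTask object] + [FancyBlock CachedEvent]
  take LazyQueue:  [LazyQueue FastTask object] + [CachedEvent TinyProxy SimpleActor FastTask object] + [CachedEvent]
  take CachedEvent:  [FastTask object] + [CachedEvent TinyProxy SimpleActor FastTask object] + [CachedEvent]
  take TinyProxy:  [FastTask object] + [TinyProxy SimpleActor FastTask object]
  take SimpleActor:  [FastTask object] + [SimpleActor FastTask object]
  take FastTask:  [FastTask object] + [FastTask object]
  take object:  [object] + [object]
MRO: SmartView FancyBlock LazyQueue CachedEvent TinyProxy SimpleActor FastTask object
greet is defined in: CachedEvent, SimpleActor. First along the MRO is CachedEvent.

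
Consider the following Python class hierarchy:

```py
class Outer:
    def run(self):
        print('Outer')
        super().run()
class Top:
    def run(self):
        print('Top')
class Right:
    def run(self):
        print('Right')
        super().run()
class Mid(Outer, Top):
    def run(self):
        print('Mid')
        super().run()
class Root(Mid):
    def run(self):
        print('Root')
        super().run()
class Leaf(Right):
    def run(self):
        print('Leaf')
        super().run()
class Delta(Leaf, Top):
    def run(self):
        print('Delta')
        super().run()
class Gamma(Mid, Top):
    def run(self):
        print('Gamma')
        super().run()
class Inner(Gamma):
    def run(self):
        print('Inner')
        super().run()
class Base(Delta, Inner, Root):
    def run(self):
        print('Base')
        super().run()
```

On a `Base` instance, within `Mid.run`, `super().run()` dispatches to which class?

L[Base] = Base + merge(L[Delta], L[Inner], L[Root], [Delta Inner Root])
  take Delta:  [Delta Leaf Right Top object] + [Inner Gamma Mid Outer Top object] + [Root Mid Outer Top object] + [Delta Inner Root]
  take Leaf:  [Leaf Right Top object] + [Inner Gamma Mid Outer Top object] + [Root Mid Outer Top object] + [Inner Root]
  take Right:  [Right Top object] + [Inner Gamma Mid Outer Top object] + [Root Mid Outer Top object] + [Inner Root]
  take Inner:  [Top object] + [Inner Gamma Mid Outer Top object] + [Root Mid Outer Top object] + [Inner Root]
  take Gamma:  [Top object] + [Gamma Mid Outer Top object] + [Root Mid Outer Top object] + [Root]
  take Root:  [Top object] + [Mid Outer Top object] + [Root Mid Outer Top object] + [Root]
  take Mid:  [Top object] + [Mid Outer Top object] + [Mid Outer Top object]
  take Outer:  [Top object] + [Outer Top object] + [Outer Top object]
  take Top:  [Top object] + [Top object] + [Top object]
  take object:  [object] + [object] + [object]
MRO: Base Delta Leaf Right Inner Gamma Root Mid Outer Top object
super() in Mid.run on a Base instance goes to the class after Mid in Base's MRO: Outer.

Outer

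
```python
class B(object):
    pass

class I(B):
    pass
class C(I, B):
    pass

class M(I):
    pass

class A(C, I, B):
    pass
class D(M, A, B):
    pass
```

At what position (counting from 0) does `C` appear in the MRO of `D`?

3

L[D] = D + merge(L[M], L[A], L[B], [M A B])
  take M:  [M I B object] + [A C I B object] + [B object] + [M A B]
  take A:  [I B object] + [A C I B object] + [B object] + [A B]
  take C:  [I B object] + [C I B object] + [B object] + [B]
  take I:  [I B object] + [I B object] + [B object] + [B]
  take B:  [B object] + [B object] + [B object] + [B]
  take object:  [object] + [object] + [object]
MRO: D M A C I B object
C sits at index 3.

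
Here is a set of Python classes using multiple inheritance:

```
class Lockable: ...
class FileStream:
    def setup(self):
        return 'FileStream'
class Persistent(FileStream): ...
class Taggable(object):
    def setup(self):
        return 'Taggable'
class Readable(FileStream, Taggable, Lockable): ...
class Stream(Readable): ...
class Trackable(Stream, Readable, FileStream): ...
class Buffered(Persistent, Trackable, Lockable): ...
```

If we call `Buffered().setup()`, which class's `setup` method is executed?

L[Buffered] = Buffered + merge(L[Persistent], L[Trackable], L[Lockable], [Persistent Trackable Lockable])
  take Persistent:  [Persistent FileStream object] + [Trackable Stream Readable FileStream Taggable Lockable object] + [Lockable object] + [Persistent Trackable Lockable]
  take Trackable:  [FileStream object] + [Trackable Stream Readable FileStream Taggable Lockable object] + [Lockable object] + [Trackable Lockable]
  take Stream:  [FileStream object] + [Stream Readable FileStream Taggable Lockable object] + [Lockable object] + [Lockable]
  take Readable:  [FileStream object] + [Readable FileStream Taggable Lockable object] + [Lockable object] + [Lockable]
  take FileStream:  [FileStream object] + [FileStream Taggable Lockable object] + [Lockable object] + [Lockable]
  take Taggable:  [object] + [Taggable Lockable object] + [Lockable object] + [Lockable]
  take Lockable:  [object] + [Lockable object] + [Lockable object] + [Lockable]
  take object:  [object] + [object] + [object]
MRO: Buffered Persistent Trackable Stream Readable FileStream Taggable Lockable object
setup is defined in: FileStream, Taggable. First along the MRO is FileStream.

FileStream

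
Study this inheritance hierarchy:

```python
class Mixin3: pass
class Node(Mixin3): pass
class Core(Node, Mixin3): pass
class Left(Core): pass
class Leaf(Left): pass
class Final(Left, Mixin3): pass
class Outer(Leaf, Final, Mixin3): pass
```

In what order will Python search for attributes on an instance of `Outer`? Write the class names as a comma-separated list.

Outer, Leaf, Final, Left, Core, Node, Mixin3, object

L[Outer] = Outer + merge(L[Leaf], L[Final], L[Mixin3], [Leaf Final Mixin3])
  take Leaf:  [Leaf Left Core Node Mixin3 object] + [Final Left Core Node Mixin3 object] + [Mixin3 object] + [Leaf Final Mixin3]
  take Final:  [Left Core Node Mixin3 object] + [Final Left Core Node Mixin3 object] + [Mixin3 object] + [Final Mixin3]
  take Left:  [Left Core Node Mixin3 object] + [Left Core Node Mixin3 object] + [Mixin3 object] + [Mixin3]
  take Core:  [Core Node Mixin3 object] + [Core Node Mixin3 object] + [Mixin3 object] + [Mixin3]
  take Node:  [Node Mixin3 object] + [Node Mixin3 object] + [Mixin3 object] + [Mixin3]
  take Mixin3:  [Mixin3 object] + [Mixin3 object] + [Mixin3 object] + [Mixin3]
  take object:  [object] + [object] + [object]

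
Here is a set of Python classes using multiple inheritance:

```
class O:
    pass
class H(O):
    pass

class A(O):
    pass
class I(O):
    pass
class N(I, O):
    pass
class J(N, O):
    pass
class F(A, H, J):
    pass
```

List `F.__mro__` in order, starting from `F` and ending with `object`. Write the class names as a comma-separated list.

F, A, H, J, N, I, O, object

L[F] = F + merge(L[A], L[H], L[J], [A H J])
  take A:  [A O object] + [H O object] + [J N I O object] + [A H J]
  take H:  [O object] + [H O object] + [J N I O object] + [H J]
  take J:  [O object] + [O object] + [J N I O object] + [J]
  take N:  [O object] + [O object] + [N I O object]
  take I:  [O object] + [O object] + [I O object]
  take O:  [O object] + [O object] + [O object]
  take object:  [object] + [object] + [object]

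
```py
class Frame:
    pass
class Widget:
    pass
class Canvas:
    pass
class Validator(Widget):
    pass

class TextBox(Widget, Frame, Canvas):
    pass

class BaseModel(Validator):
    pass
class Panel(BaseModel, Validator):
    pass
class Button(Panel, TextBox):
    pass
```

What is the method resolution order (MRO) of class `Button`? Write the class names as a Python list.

[Button, Panel, BaseModel, Validator, TextBox, Widget, Frame, Canvas, object]

L[Button] = Button + merge(L[Panel], L[TextBox], [Panel TextBox])
  take Panel:  [Panel BaseModel Validator Widget object] + [TextBox Widget Frame Canvas object] + [Panel TextBox]
  take BaseModel:  [BaseModel Validator Widget object] + [TextBox Widget Frame Canvas object] + [TextBox]
  take Validator:  [Validator Widget object] + [TextBox Widget Frame Canvas object] + [TextBox]
  take TextBox:  [Widget object] + [TextBox Widget Frame Canvas object] + [TextBox]
  take Widget:  [Widget object] + [Widget Frame Canvas object]
  take Frame:  [object] + [Frame Canvas object]
  take Canvas:  [object] + [Canvas object]
  take object:  [object] + [object]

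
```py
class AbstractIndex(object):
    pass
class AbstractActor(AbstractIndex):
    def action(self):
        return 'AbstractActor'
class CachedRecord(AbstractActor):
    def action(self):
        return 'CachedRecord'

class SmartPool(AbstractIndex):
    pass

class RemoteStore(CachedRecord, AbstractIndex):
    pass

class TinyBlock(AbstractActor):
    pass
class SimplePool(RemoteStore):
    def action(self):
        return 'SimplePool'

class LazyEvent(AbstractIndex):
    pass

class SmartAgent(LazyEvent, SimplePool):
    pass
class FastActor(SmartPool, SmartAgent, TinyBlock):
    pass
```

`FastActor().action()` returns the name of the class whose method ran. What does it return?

SimplePool

L[FastActor] = FastActor + merge(L[SmartPool], L[SmartAgent], L[TinyBlock], [SmartPool SmartAgent TinyBlock])
  take SmartPool:  [SmartPool AbstractIndex object] + [SmartAgent LazyEvent SimplePool RemoteStore CachedRecord AbstractActor AbstractIndex object] + [TinyBlock AbstractActor AbstractIndex object] + [SmartPool SmartAgent TinyBlock]
  take SmartAgent:  [AbstractIndex object] + [SmartAgent LazyEvent SimplePool RemoteStore CachedRecord AbstractActor AbstractIndex object] + [TinyBlock AbstractActor AbstractIndex object] + [SmartAgent TinyBlock]
  take LazyEvent:  [AbstractIndex object] + [LazyEvent SimplePool RemoteStore CachedRecord AbstractActor AbstractIndex object] + [TinyBlock AbstractActor AbstractIndex object] + [TinyBlock]
  take SimplePool:  [AbstractIndex object] + [SimplePool RemoteStore CachedRecord AbstractActor AbstractIndex object] + [TinyBlock AbstractActor AbstractIndex object] + [TinyBlock]
  take RemoteStore:  [AbstractIndex object] + [RemoteStore CachedRecord AbstractActor AbstractIndex object] + [TinyBlock AbstractActor AbstractIndex object] + [TinyBlock]
  take CachedRecord:  [AbstractIndex object] + [CachedRecord AbstractActor AbstractIndex object] + [TinyBlock AbstractActor AbstractIndex object] + [TinyBlock]
  take TinyBlock:  [AbstractIndex object] + [AbstractActor AbstractIndex object] + [TinyBlock AbstractActor AbstractIndex object] + [TinyBlock]
  take AbstractActor:  [AbstractIndex object] + [AbstractActor AbstractIndex object] + [AbstractActor AbstractIndex object]
  take AbstractIndex:  [AbstractIndex object] + [AbstractIndex object] + [AbstractIndex object]
  take object:  [object] + [object] + [object]
MRO: FastActor SmartPool SmartAgent LazyEvent SimplePool RemoteStore CachedRecord TinyBlock AbstractActor AbstractIndex object
action is defined in: AbstractActor, CachedRecord, SimplePool. First along the MRO is SimplePool.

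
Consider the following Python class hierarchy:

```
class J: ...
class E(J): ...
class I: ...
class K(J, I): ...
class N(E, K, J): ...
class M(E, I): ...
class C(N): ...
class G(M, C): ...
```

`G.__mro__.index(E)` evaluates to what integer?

L[G] = G + merge(L[M], L[C], [M C])
  take M:  [M E J I object] + [C N E K J I object] + [M C]
  take C:  [E J I object] + [C N E K J I object] + [C]
  take N:  [E J I object] + [N E K J I object]
  take E:  [E J I object] + [E K J I object]
  take K:  [J I object] + [K J I object]
  take J:  [J I object] + [J I object]
  take I:  [I object] + [I object]
  take object:  [object] + [object]
MRO: G M C N E K J I object
E sits at index 4.

4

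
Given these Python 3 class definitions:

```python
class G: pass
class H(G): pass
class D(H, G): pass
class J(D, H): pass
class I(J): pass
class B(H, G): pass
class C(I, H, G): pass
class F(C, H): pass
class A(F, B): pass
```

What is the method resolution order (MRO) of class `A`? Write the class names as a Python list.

[A, F, C, I, J, D, B, H, G, object]

L[A] = A + merge(L[F], L[B], [F B])
  take F:  [F C I J D H G object] + [B H G object] + [F B]
  take C:  [C I J D H G object] + [B H G object] + [B]
  take I:  [I J D H G object] + [B H G object] + [B]
  take J:  [J D H G object] + [B H G object] + [B]
  take D:  [D H G object] + [B H G object] + [B]
  take B:  [H G object] + [B H G object] + [B]
  take H:  [H G object] + [H G object]
  take G:  [G object] + [G object]
  take object:  [object] + [object]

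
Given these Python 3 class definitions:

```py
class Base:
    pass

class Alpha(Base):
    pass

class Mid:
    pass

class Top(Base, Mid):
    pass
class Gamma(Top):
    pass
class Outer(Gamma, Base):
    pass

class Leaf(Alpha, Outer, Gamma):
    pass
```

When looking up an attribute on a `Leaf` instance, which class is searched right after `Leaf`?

L[Leaf] = Leaf + merge(L[Alpha], L[Outer], L[Gamma], [Alpha Outer Gamma])
  take Alpha:  [Alpha Base object] + [Outer Gamma Top Base Mid object] + [Gamma Top Base Mid object] + [Alpha Outer Gamma]
  take Outer:  [Base object] + [Outer Gamma Top Base Mid object] + [Gamma Top Base Mid object] + [Outer Gamma]
  take Gamma:  [Base object] + [Gamma Top Base Mid object] + [Gamma Top Base Mid object] + [Gamma]
  take Top:  [Base object] + [Top Base Mid object] + [Top Base Mid object]
  take Base:  [Base object] + [Base Mid object] + [Base Mid object]
  take Mid:  [object] + [Mid object] + [Mid object]
  take object:  [object] + [object] + [object]
MRO: Leaf Alpha Outer Gamma Top Base Mid object
Leaf is at position 0; next is Alpha.

Alpha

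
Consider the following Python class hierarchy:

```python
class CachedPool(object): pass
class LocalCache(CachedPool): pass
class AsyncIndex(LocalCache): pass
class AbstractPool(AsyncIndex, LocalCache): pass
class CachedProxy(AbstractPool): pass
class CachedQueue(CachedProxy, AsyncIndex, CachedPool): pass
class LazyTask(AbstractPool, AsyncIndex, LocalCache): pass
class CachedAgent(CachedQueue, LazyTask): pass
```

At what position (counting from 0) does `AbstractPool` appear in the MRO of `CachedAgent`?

L[CachedAgent] = CachedAgent + merge(L[CachedQueue], L[LazyTask], [CachedQueue LazyTask])
  take CachedQueue:  [CachedQueue CachedProxy AbstractPool AsyncIndex LocalCache CachedPool object] + [LazyTask AbstractPool AsyncIndex LocalCache CachedPool object] + [CachedQueue LazyTask]
  take CachedProxy:  [CachedProxy AbstractPool AsyncIndex LocalCache CachedPool object] + [LazyTask AbstractPool AsyncIndex LocalCache CachedPool object] + [LazyTask]
  take LazyTask:  [AbstractPool AsyncIndex LocalCache CachedPool object] + [LazyTask AbstractPool AsyncIndex LocalCache CachedPool object] + [LazyTask]
  take AbstractPool:  [AbstractPool AsyncIndex LocalCache CachedPool object] + [AbstractPool AsyncIndex LocalCache CachedPool object]
  take AsyncIndex:  [AsyncIndex LocalCache CachedPool object] + [AsyncIndex LocalCache CachedPool object]
  take LocalCache:  [LocalCache CachedPool object] + [LocalCache CachedPool object]
  take CachedPool:  [CachedPool object] + [CachedPool object]
  take object:  [object] + [object]
MRO: CachedAgent CachedQueue CachedProxy LazyTask AbstractPool AsyncIndex LocalCache CachedPool object
AbstractPool sits at index 4.

4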